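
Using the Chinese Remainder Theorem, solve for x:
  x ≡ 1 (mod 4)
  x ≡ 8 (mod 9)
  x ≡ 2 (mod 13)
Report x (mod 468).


Moduli 4, 9, 13 are pairwise coprime; by CRT there is a unique solution modulo M = 4 · 9 · 13 = 468.
Solve pairwise, accumulating the modulus:
  Start with x ≡ 1 (mod 4).
  Combine with x ≡ 8 (mod 9): since gcd(4, 9) = 1, we get a unique residue mod 36.
    Write x = 1 + 4·t and substitute into x ≡ 8 (mod 9): 4·t ≡ 8 − 1 = 7 (mod 9).
    The inverse of 4 mod 9 is 7 (since 4·7 = 28 = 3·9 + 1), so t ≡ 7·7 = 49 ≡ 4 (mod 9).
    Then x = 1 + 4·4 = 17, valid modulo lcm(4, 9) = 36: x ≡ 17 (mod 36).
  Combine with x ≡ 2 (mod 13): since gcd(36, 13) = 1, we get a unique residue mod 468.
    Write x = 17 + 36·t and substitute into x ≡ 2 (mod 13): 36·t ≡ 2 − 17 = -15 (mod 13).
    Reduce coefficients mod 13: 10·t ≡ 11 (mod 13).
    The inverse of 10 mod 13 is 4 (since 10·4 = 40 = 3·13 + 1), so t ≡ 4·11 = 44 ≡ 5 (mod 13).
    Then x = 17 + 36·5 = 197, valid modulo lcm(36, 13) = 468: x ≡ 197 (mod 468).
Verify: 197 mod 4 = 1 ✓, 197 mod 9 = 8 ✓, 197 mod 13 = 2 ✓.

x ≡ 197 (mod 468).


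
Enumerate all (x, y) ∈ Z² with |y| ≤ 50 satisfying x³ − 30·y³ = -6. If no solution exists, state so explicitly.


The equation is x³ - 30y³ = -6. For fixed y, x³ = 30·y³ − 6, so a solution requires the RHS to be a perfect cube.
Strategy: iterate y from -50 to 50, compute RHS = 30·y³ − 6, and check whether it is a (positive or negative) perfect cube.
Check small values of y:
  y = 0: RHS = -6 is not a perfect cube.
  y = 1: RHS = 24 is not a perfect cube.
  y = -1: RHS = -36 is not a perfect cube.
  y = 2: RHS = 234 is not a perfect cube.
  y = -2: RHS = -246 is not a perfect cube.
  y = 3: RHS = 804 is not a perfect cube.
  y = -3: RHS = -816 is not a perfect cube.
Continuing the search up to |y| = 50 finds no solutions either.
No (x, y) in the scanned range satisfies the equation.

No integer solutions with |y| ≤ 50.


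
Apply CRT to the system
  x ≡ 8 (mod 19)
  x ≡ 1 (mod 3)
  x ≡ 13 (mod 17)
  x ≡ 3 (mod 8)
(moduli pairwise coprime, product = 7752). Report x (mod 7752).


Product of moduli M = 19 · 3 · 17 · 8 = 7752.
Merge one congruence at a time:
  Start: x ≡ 8 (mod 19).
  Combine with x ≡ 1 (mod 3); new modulus lcm = 57.
    Write x = 8 + 19·t and substitute into x ≡ 1 (mod 3): 19·t ≡ 1 − 8 = -7 (mod 3).
    Reduce coefficients mod 3: 1·t ≡ 2 (mod 3).
    So t ≡ 2 (mod 3).
    Then x = 8 + 19·2 = 46, valid modulo lcm(19, 3) = 57: x ≡ 46 (mod 57).
  Combine with x ≡ 13 (mod 17); new modulus lcm = 969.
    Write x = 46 + 57·t and substitute into x ≡ 13 (mod 17): 57·t ≡ 13 − 46 = -33 (mod 17).
    Reduce coefficients mod 17: 6·t ≡ 1 (mod 17).
    The inverse of 6 mod 17 is 3 (since 6·3 = 18 = 1·17 + 1), so t ≡ 3·1 = 3 ≡ 3 (mod 17).
    Then x = 46 + 57·3 = 217, valid modulo lcm(57, 17) = 969: x ≡ 217 (mod 969).
  Combine with x ≡ 3 (mod 8); new modulus lcm = 7752.
    Write x = 217 + 969·t and substitute into x ≡ 3 (mod 8): 969·t ≡ 3 − 217 = -214 (mod 8).
    Reduce coefficients mod 8: 1·t ≡ 2 (mod 8).
    So t ≡ 2 (mod 8).
    Then x = 217 + 969·2 = 2155, valid modulo lcm(969, 8) = 7752: x ≡ 2155 (mod 7752).
Verify against each original: 2155 mod 19 = 8, 2155 mod 3 = 1, 2155 mod 17 = 13, 2155 mod 8 = 3.

x ≡ 2155 (mod 7752).


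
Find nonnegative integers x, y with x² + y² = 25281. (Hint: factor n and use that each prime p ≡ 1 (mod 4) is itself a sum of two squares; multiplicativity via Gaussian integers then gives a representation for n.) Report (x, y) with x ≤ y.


Step 1: Factor n = 25281 = 3^2 · 53^2.
Step 2: Check the mod-4 condition on each prime factor: 3 ≡ 3 (mod 4), exponent 2 (must be even); 53 ≡ 1 (mod 4), exponent 2.
All primes ≡ 3 (mod 4) appear to even exponent (or don't appear), so by the two-squares theorem n IS expressible as a sum of two squares.
Step 3: Build a representation. Group n = k² · m with k = 3 and m = 53 · 53 = 2809 (a product of primes ≡ 1 (mod 4)); a representation of m scales to one of n via (k·x)² + (k·y)² = k²(x² + y²). Each prime p ≡ 1 (mod 4) is itself a sum of two squares; find a² by testing p − a² for a perfect square:
  53: 53 − 1² = 52, 53 − 2² = 49 = 7² ⇒ 53 = 2² + 7².
  Combine using the Brahmagupta–Fibonacci identity (a² + b²)(c² + d²) = (ac − bd)² + (ad + bc)² = (ac + bd)² + (ad − bc)²:
  53 · 53 = 2809: from (2² + 7²)(2² + 7²), take (2·2 − 7·7, 2·7 + 7·2) = (4 − 49, 14 + 14) = (-45, 28); dropping signs (only squares matter) gives (45, 28); check 45² + 28² = 2025 + 784 = 2809 ✓.
  Scale by k = 3: (3·45, 3·28) = (135, 84).
Step 4: Order so x ≤ y and verify: 84² + 135² = 7056 + 18225 = 25281 = n. ✓

n = 25281 = 84² + 135² (one valid representation with x ≤ y).


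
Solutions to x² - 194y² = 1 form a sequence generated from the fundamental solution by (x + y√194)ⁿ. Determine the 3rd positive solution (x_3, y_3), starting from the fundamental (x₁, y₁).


Step 1: Find the fundamental solution (x₁, y₁) of x² - 194y² = 1.
  Expand √194 as a continued fraction. a₀ = ⌊√194⌋ = 13; iterate m_{k+1} = d_k·a_k − m_k, d_{k+1} = (194 − m_{k+1}²)/d_k, a_{k+1} = ⌊(a₀ + m_{k+1})/d_{k+1}⌋ (starting m₀ = 0, d₀ = 1), with convergents p_k = a_k·p_{k-1} + p_{k-2}, q_k = a_k·q_{k-1} + q_{k-2} (p₋₁ = 1, q₋₁ = 0):
  k = 0: a₀ = 13; p₀/q₀ = 13/1; p₀² − 194·q₀² = 169 − 194 = -25.
  k = 1: m = 13, d = 25, a = ⌊(13 + 13)/25⌋ = 1; p/q = (1·13 + 1)/(1·1 + 0) = 14/1; p² − 194·q² = 196 − 194 = 2.
  k = 2: m = 12, d = 2, a = ⌊(13 + 12)/2⌋ = 12; p/q = (12·14 + 13)/(12·1 + 1) = 181/13; p² − 194·q² = 32761 − 32786 = -25.
  k = 3: m = 12, d = 25, a = ⌊(13 + 12)/25⌋ = 1; p/q = (1·181 + 14)/(1·13 + 1) = 195/14; p² − 194·q² = 38025 − 38024 = 1.
  The first convergent with p² − 194·q² = 1 gives the fundamental solution (x₁, y₁) = (195, 14).
Step 2: Apply the recurrence (x_{n+1}, y_{n+1}) = (x₁x_n + 194y₁y_n, x₁y_n + y₁x_n) repeatedly.
  From (x_1, y_1) = (195, 14): x_2 = 195·195 + 194·14·14 = 76049; y_2 = 195·14 + 14·195 = 5460.
  From (x_2, y_2) = (76049, 5460): x_3 = 195·76049 + 194·14·5460 = 29658915; y_3 = 195·5460 + 14·76049 = 2129386.
Step 3: Verify x_3² - 194·y_3² = 879651238977225 - 879651238977224 = 1 (should be 1). ✓

(x_1, y_1) = (195, 14); (x_3, y_3) = (29658915, 2129386).


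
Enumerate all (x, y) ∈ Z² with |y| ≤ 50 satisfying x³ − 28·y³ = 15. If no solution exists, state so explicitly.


The equation is x³ - 28y³ = 15. For fixed y, x³ = 28·y³ + 15, so a solution requires the RHS to be a perfect cube.
Strategy: iterate y from -50 to 50, compute RHS = 28·y³ + 15, and check whether it is a (positive or negative) perfect cube.
Check small values of y:
  y = 0: RHS = 15 is not a perfect cube.
  y = 1: RHS = 43 is not a perfect cube.
  y = -1: RHS = -13 is not a perfect cube.
  y = 2: RHS = 239 is not a perfect cube.
  y = -2: RHS = -209 is not a perfect cube.
  y = 3: RHS = 771 is not a perfect cube.
  y = -3: RHS = -741 is not a perfect cube.
Continuing the search up to |y| = 50 finds no solutions either.
No (x, y) in the scanned range satisfies the equation.

No integer solutions with |y| ≤ 50.


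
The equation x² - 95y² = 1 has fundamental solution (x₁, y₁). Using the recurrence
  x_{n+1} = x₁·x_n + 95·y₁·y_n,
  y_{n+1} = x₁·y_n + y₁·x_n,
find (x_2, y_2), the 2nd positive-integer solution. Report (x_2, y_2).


Step 1: Find the fundamental solution (x₁, y₁) of x² - 95y² = 1.
  Expand √95 as a continued fraction. a₀ = ⌊√95⌋ = 9; iterate m_{k+1} = d_k·a_k − m_k, d_{k+1} = (95 − m_{k+1}²)/d_k, a_{k+1} = ⌊(a₀ + m_{k+1})/d_{k+1}⌋ (starting m₀ = 0, d₀ = 1), with convergents p_k = a_k·p_{k-1} + p_{k-2}, q_k = a_k·q_{k-1} + q_{k-2} (p₋₁ = 1, q₋₁ = 0):
  k = 0: a₀ = 9; p₀/q₀ = 9/1; p₀² − 95·q₀² = 81 − 95 = -14.
  k = 1: m = 9, d = 14, a = ⌊(9 + 9)/14⌋ = 1; p/q = (1·9 + 1)/(1·1 + 0) = 10/1; p² − 95·q² = 100 − 95 = 5.
  k = 2: m = 5, d = 5, a = ⌊(9 + 5)/5⌋ = 2; p/q = (2·10 + 9)/(2·1 + 1) = 29/3; p² − 95·q² = 841 − 855 = -14.
  k = 3: m = 5, d = 14, a = ⌊(9 + 5)/14⌋ = 1; p/q = (1·29 + 10)/(1·3 + 1) = 39/4; p² − 95·q² = 1521 − 1520 = 1.
  The first convergent with p² − 95·q² = 1 gives the fundamental solution (x₁, y₁) = (39, 4).
Step 2: Apply the recurrence (x_{n+1}, y_{n+1}) = (x₁x_n + 95y₁y_n, x₁y_n + y₁x_n) repeatedly.
  From (x_1, y_1) = (39, 4): x_2 = 39·39 + 95·4·4 = 3041; y_2 = 39·4 + 4·39 = 312.
Step 3: Verify x_2² - 95·y_2² = 9247681 - 9247680 = 1 (should be 1). ✓

(x_1, y_1) = (39, 4); (x_2, y_2) = (3041, 312).


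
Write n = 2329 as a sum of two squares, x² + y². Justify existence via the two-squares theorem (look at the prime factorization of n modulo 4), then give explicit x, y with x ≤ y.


Step 1: Factor n = 2329 = 17 · 137.
Step 2: Check the mod-4 condition on each prime factor: 17 ≡ 1 (mod 4), exponent 1; 137 ≡ 1 (mod 4), exponent 1.
All primes ≡ 3 (mod 4) appear to even exponent (or don't appear), so by the two-squares theorem n IS expressible as a sum of two squares.
Step 3: Build a representation. Here n = 17 · 137 is a product of primes ≡ 1 (mod 4). Each prime p ≡ 1 (mod 4) is itself a sum of two squares; find a² by testing p − a² for a perfect square:
  17: 17 − 1² = 16 = 4² ⇒ 17 = 1² + 4².
  137: 137 − 1² = 136, 137 − 2² = 133, 137 − 3² = 128, 137 − 4² = 121 = 11² ⇒ 137 = 4² + 11².
  Combine using the Brahmagupta–Fibonacci identity (a² + b²)(c² + d²) = (ac − bd)² + (ad + bc)² = (ac + bd)² + (ad − bc)²:
  17 · 137 = 2329: from (1² + 4²)(4² + 11²), take (1·4 − 4·11, 1·11 + 4·4) = (4 − 44, 11 + 16) = (-40, 27); dropping signs (only squares matter) gives (40, 27); check 40² + 27² = 1600 + 729 = 2329 ✓.
Step 4: Order so x ≤ y and verify: 27² + 40² = 729 + 1600 = 2329 = n. ✓

n = 2329 = 27² + 40² (one valid representation with x ≤ y).


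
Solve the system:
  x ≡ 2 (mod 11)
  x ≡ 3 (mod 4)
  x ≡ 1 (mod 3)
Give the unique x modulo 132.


Moduli 11, 4, 3 are pairwise coprime; by CRT there is a unique solution modulo M = 11 · 4 · 3 = 132.
Solve pairwise, accumulating the modulus:
  Start with x ≡ 2 (mod 11).
  Combine with x ≡ 3 (mod 4): since gcd(11, 4) = 1, we get a unique residue mod 44.
    Write x = 2 + 11·t and substitute into x ≡ 3 (mod 4): 11·t ≡ 3 − 2 = 1 (mod 4).
    Reduce coefficients mod 4: 3·t ≡ 1 (mod 4).
    The inverse of 3 mod 4 is 3 (since 3·3 = 9 = 2·4 + 1), so t ≡ 3·1 = 3 ≡ 3 (mod 4).
    Then x = 2 + 11·3 = 35, valid modulo lcm(11, 4) = 44: x ≡ 35 (mod 44).
  Combine with x ≡ 1 (mod 3): since gcd(44, 3) = 1, we get a unique residue mod 132.
    Write x = 35 + 44·t and substitute into x ≡ 1 (mod 3): 44·t ≡ 1 − 35 = -34 (mod 3).
    Reduce coefficients mod 3: 2·t ≡ 2 (mod 3).
    The inverse of 2 mod 3 is 2 (since 2·2 = 4 = 1·3 + 1), so t ≡ 2·2 = 4 ≡ 1 (mod 3).
    Then x = 35 + 44·1 = 79, valid modulo lcm(44, 3) = 132: x ≡ 79 (mod 132).
Verify: 79 mod 11 = 2 ✓, 79 mod 4 = 3 ✓, 79 mod 3 = 1 ✓.

x ≡ 79 (mod 132).


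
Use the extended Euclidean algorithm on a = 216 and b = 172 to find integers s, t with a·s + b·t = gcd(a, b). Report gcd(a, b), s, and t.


Euclidean algorithm on (216, 172) — divide until remainder is 0:
  216 = 1 · 172 + 44
  172 = 3 · 44 + 40
  44 = 1 · 40 + 4
  40 = 10 · 4 + 0
gcd(216, 172) = 4.
Track Bezout coefficients alongside the remainders: start with r₀ = 216 = a·1 + b·0 (s = 1, t = 0) and r₁ = 172 = a·0 + b·1 (s = 0, t = 1); each new remainder r_{k+1} = r_{k-1} − q_k·r_k inherits s_{k+1} = s_{k-1} − q_k·s_k, t_{k+1} = t_{k-1} − q_k·t_k, so r_k = a·s_k + b·t_k at every step:
  q = 1: r = 44, s = 1 − 1·0 = 1, t = 0 − 1·1 = -1  (check: 216·1 + 172·(-1) = 44)
  q = 3: r = 40, s = 0 − 3·1 = -3, t = 1 − 3·(-1) = 4  (check: 216·(-3) + 172·4 = 40)
  q = 1: r = 4, s = 1 − 1·(-3) = 4, t = -1 − 1·4 = -5  (check: 216·4 + 172·(-5) = 4)
The row with r = 4 (the gcd) gives the Bezout coefficients s = 4, t = -5.
Result: 216 · (4) + 172 · (-5) = 4.

gcd(216, 172) = 4; s = 4, t = -5 (check: 216·4 + 172·(-5) = 4).


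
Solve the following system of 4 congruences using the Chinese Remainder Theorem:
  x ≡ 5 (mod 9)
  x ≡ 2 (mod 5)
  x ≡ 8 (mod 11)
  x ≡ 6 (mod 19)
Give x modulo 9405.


Product of moduli M = 9 · 5 · 11 · 19 = 9405.
Merge one congruence at a time:
  Start: x ≡ 5 (mod 9).
  Combine with x ≡ 2 (mod 5); new modulus lcm = 45.
    Write x = 5 + 9·t and substitute into x ≡ 2 (mod 5): 9·t ≡ 2 − 5 = -3 (mod 5).
    Reduce coefficients mod 5: 4·t ≡ 2 (mod 5).
    The inverse of 4 mod 5 is 4 (since 4·4 = 16 = 3·5 + 1), so t ≡ 4·2 = 8 ≡ 3 (mod 5).
    Then x = 5 + 9·3 = 32, valid modulo lcm(9, 5) = 45: x ≡ 32 (mod 45).
  Combine with x ≡ 8 (mod 11); new modulus lcm = 495.
    Write x = 32 + 45·t and substitute into x ≡ 8 (mod 11): 45·t ≡ 8 − 32 = -24 (mod 11).
    Reduce coefficients mod 11: 1·t ≡ 9 (mod 11).
    So t ≡ 9 (mod 11).
    Then x = 32 + 45·9 = 437, valid modulo lcm(45, 11) = 495: x ≡ 437 (mod 495).
  Combine with x ≡ 6 (mod 19); new modulus lcm = 9405.
    Write x = 437 + 495·t and substitute into x ≡ 6 (mod 19): 495·t ≡ 6 − 437 = -431 (mod 19).
    Reduce coefficients mod 19: 1·t ≡ 6 (mod 19).
    So t ≡ 6 (mod 19).
    Then x = 437 + 495·6 = 3407, valid modulo lcm(495, 19) = 9405: x ≡ 3407 (mod 9405).
Verify against each original: 3407 mod 9 = 5, 3407 mod 5 = 2, 3407 mod 11 = 8, 3407 mod 19 = 6.

x ≡ 3407 (mod 9405).


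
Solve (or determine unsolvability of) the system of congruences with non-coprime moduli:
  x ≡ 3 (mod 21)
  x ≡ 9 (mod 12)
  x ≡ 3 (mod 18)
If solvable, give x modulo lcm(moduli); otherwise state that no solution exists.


Moduli 21, 12, 18 are not pairwise coprime, so CRT works modulo lcm(m_i) when all pairwise compatibility conditions hold.
Pairwise compatibility: gcd(m_i, m_j) must divide a_i - a_j for every pair.
Merge one congruence at a time:
  Start: x ≡ 3 (mod 21).
  Combine with x ≡ 9 (mod 12): gcd(21, 12) = 3; 9 - 3 = 6, which IS divisible by 3, so compatible.
    Write x = 3 + 21·t and substitute into x ≡ 9 (mod 12): 21·t ≡ 9 − 3 = 6 (mod 12).
    Divide the congruence (and modulus) by g = 3: 7·t ≡ 2 (mod 4).
    Reduce coefficients mod 4: 3·t ≡ 2 (mod 4).
    The inverse of 3 mod 4 is 3 (since 3·3 = 9 = 2·4 + 1), so t ≡ 3·2 = 6 ≡ 2 (mod 4).
    Then x = 3 + 21·2 = 45, valid modulo lcm(21, 12) = 84: x ≡ 45 (mod 84).
  Combine with x ≡ 3 (mod 18): gcd(84, 18) = 6; 3 - 45 = -42, which IS divisible by 6, so compatible.
    Write x = 45 + 84·t and substitute into x ≡ 3 (mod 18): 84·t ≡ 3 − 45 = -42 (mod 18).
    Divide the congruence (and modulus) by g = 6: 14·t ≡ -7 (mod 3).
    Reduce coefficients mod 3: 2·t ≡ 2 (mod 3).
    The inverse of 2 mod 3 is 2 (since 2·2 = 4 = 1·3 + 1), so t ≡ 2·2 = 4 ≡ 1 (mod 3).
    Then x = 45 + 84·1 = 129, valid modulo lcm(84, 18) = 252: x ≡ 129 (mod 252).
Verify: 129 mod 21 = 3, 129 mod 12 = 9, 129 mod 18 = 3.

x ≡ 129 (mod 252).


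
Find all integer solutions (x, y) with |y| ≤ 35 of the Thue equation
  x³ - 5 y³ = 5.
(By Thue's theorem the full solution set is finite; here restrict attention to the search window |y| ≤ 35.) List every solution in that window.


The equation is x³ - 5y³ = 5. For fixed y, x³ = 5·y³ + 5, so a solution requires the RHS to be a perfect cube.
Strategy: iterate y from -35 to 35, compute RHS = 5·y³ + 5, and check whether it is a (positive or negative) perfect cube.
Check small values of y:
  y = 0: RHS = 5 is not a perfect cube.
  y = 1: RHS = 10 is not a perfect cube.
  y = -1: RHS = 0 = (0)³ ⇒ x = 0 works.
  y = 2: RHS = 45 is not a perfect cube.
  y = -2: RHS = -35 is not a perfect cube.
  y = 3: RHS = 140 is not a perfect cube.
  y = -3: RHS = -130 is not a perfect cube.
Continuing the search up to |y| = 35 finds no further solutions beyond those listed.
Collected solutions: (0, -1).

Solutions (with |y| ≤ 35): (0, -1).


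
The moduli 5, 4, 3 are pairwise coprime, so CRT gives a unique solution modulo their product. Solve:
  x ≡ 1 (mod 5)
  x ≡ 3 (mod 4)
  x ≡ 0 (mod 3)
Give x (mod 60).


Moduli 5, 4, 3 are pairwise coprime; by CRT there is a unique solution modulo M = 5 · 4 · 3 = 60.
Solve pairwise, accumulating the modulus:
  Start with x ≡ 1 (mod 5).
  Combine with x ≡ 3 (mod 4): since gcd(5, 4) = 1, we get a unique residue mod 20.
    Write x = 1 + 5·t and substitute into x ≡ 3 (mod 4): 5·t ≡ 3 − 1 = 2 (mod 4).
    Reduce coefficients mod 4: 1·t ≡ 2 (mod 4).
    So t ≡ 2 (mod 4).
    Then x = 1 + 5·2 = 11, valid modulo lcm(5, 4) = 20: x ≡ 11 (mod 20).
  Combine with x ≡ 0 (mod 3): since gcd(20, 3) = 1, we get a unique residue mod 60.
    Write x = 11 + 20·t and substitute into x ≡ 0 (mod 3): 20·t ≡ 0 − 11 = -11 (mod 3).
    Reduce coefficients mod 3: 2·t ≡ 1 (mod 3).
    The inverse of 2 mod 3 is 2 (since 2·2 = 4 = 1·3 + 1), so t ≡ 2·1 = 2 ≡ 2 (mod 3).
    Then x = 11 + 20·2 = 51, valid modulo lcm(20, 3) = 60: x ≡ 51 (mod 60).
Verify: 51 mod 5 = 1 ✓, 51 mod 4 = 3 ✓, 51 mod 3 = 0 ✓.

x ≡ 51 (mod 60).


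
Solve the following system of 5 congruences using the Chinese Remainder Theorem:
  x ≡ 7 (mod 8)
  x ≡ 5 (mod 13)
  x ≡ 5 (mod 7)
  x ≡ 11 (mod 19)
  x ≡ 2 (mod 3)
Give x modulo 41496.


Product of moduli M = 8 · 13 · 7 · 19 · 3 = 41496.
Merge one congruence at a time:
  Start: x ≡ 7 (mod 8).
  Combine with x ≡ 5 (mod 13); new modulus lcm = 104.
    Write x = 7 + 8·t and substitute into x ≡ 5 (mod 13): 8·t ≡ 5 − 7 = -2 (mod 13).
    Reduce coefficients mod 13: 8·t ≡ 11 (mod 13).
    The inverse of 8 mod 13 is 5 (since 8·5 = 40 = 3·13 + 1), so t ≡ 5·11 = 55 ≡ 3 (mod 13).
    Then x = 7 + 8·3 = 31, valid modulo lcm(8, 13) = 104: x ≡ 31 (mod 104).
  Combine with x ≡ 5 (mod 7); new modulus lcm = 728.
    Write x = 31 + 104·t and substitute into x ≡ 5 (mod 7): 104·t ≡ 5 − 31 = -26 (mod 7).
    Reduce coefficients mod 7: 6·t ≡ 2 (mod 7).
    The inverse of 6 mod 7 is 6 (since 6·6 = 36 = 5·7 + 1), so t ≡ 6·2 = 12 ≡ 5 (mod 7).
    Then x = 31 + 104·5 = 551, valid modulo lcm(104, 7) = 728: x ≡ 551 (mod 728).
  Combine with x ≡ 11 (mod 19); new modulus lcm = 13832.
    Write x = 551 + 728·t and substitute into x ≡ 11 (mod 19): 728·t ≡ 11 − 551 = -540 (mod 19).
    Reduce coefficients mod 19: 6·t ≡ 11 (mod 19).
    The inverse of 6 mod 19 is 16 (since 6·16 = 96 = 5·19 + 1), so t ≡ 16·11 = 176 ≡ 5 (mod 19).
    Then x = 551 + 728·5 = 4191, valid modulo lcm(728, 19) = 13832: x ≡ 4191 (mod 13832).
  Combine with x ≡ 2 (mod 3); new modulus lcm = 41496.
    Write x = 4191 + 13832·t and substitute into x ≡ 2 (mod 3): 13832·t ≡ 2 − 4191 = -4189 (mod 3).
    Reduce coefficients mod 3: 2·t ≡ 2 (mod 3).
    The inverse of 2 mod 3 is 2 (since 2·2 = 4 = 1·3 + 1), so t ≡ 2·2 = 4 ≡ 1 (mod 3).
    Then x = 4191 + 13832·1 = 18023, valid modulo lcm(13832, 3) = 41496: x ≡ 18023 (mod 41496).
Verify against each original: 18023 mod 8 = 7, 18023 mod 13 = 5, 18023 mod 7 = 5, 18023 mod 19 = 11, 18023 mod 3 = 2.

x ≡ 18023 (mod 41496).


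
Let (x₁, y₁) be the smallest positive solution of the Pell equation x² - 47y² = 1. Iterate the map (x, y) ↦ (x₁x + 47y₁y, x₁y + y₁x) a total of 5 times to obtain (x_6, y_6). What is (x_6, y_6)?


Step 1: Find the fundamental solution (x₁, y₁) of x² - 47y² = 1.
  Expand √47 as a continued fraction. a₀ = ⌊√47⌋ = 6; iterate m_{k+1} = d_k·a_k − m_k, d_{k+1} = (47 − m_{k+1}²)/d_k, a_{k+1} = ⌊(a₀ + m_{k+1})/d_{k+1}⌋ (starting m₀ = 0, d₀ = 1), with convergents p_k = a_k·p_{k-1} + p_{k-2}, q_k = a_k·q_{k-1} + q_{k-2} (p₋₁ = 1, q₋₁ = 0):
  k = 0: a₀ = 6; p₀/q₀ = 6/1; p₀² − 47·q₀² = 36 − 47 = -11.
  k = 1: m = 6, d = 11, a = ⌊(6 + 6)/11⌋ = 1; p/q = (1·6 + 1)/(1·1 + 0) = 7/1; p² − 47·q² = 49 − 47 = 2.
  k = 2: m = 5, d = 2, a = ⌊(6 + 5)/2⌋ = 5; p/q = (5·7 + 6)/(5·1 + 1) = 41/6; p² − 47·q² = 1681 − 1692 = -11.
  k = 3: m = 5, d = 11, a = ⌊(6 + 5)/11⌋ = 1; p/q = (1·41 + 7)/(1·6 + 1) = 48/7; p² − 47·q² = 2304 − 2303 = 1.
  The first convergent with p² − 47·q² = 1 gives the fundamental solution (x₁, y₁) = (48, 7).
Step 2: Apply the recurrence (x_{n+1}, y_{n+1}) = (x₁x_n + 47y₁y_n, x₁y_n + y₁x_n) repeatedly.
  From (x_1, y_1) = (48, 7): x_2 = 48·48 + 47·7·7 = 4607; y_2 = 48·7 + 7·48 = 672.
  From (x_2, y_2) = (4607, 672): x_3 = 48·4607 + 47·7·672 = 442224; y_3 = 48·672 + 7·4607 = 64505.
  From (x_3, y_3) = (442224, 64505): x_4 = 48·442224 + 47·7·64505 = 42448897; y_4 = 48·64505 + 7·442224 = 6191808.
  From (x_4, y_4) = (42448897, 6191808): x_5 = 48·42448897 + 47·7·6191808 = 4074651888; y_5 = 48·6191808 + 7·42448897 = 594349063.
  From (x_5, y_5) = (4074651888, 594349063): x_6 = 48·4074651888 + 47·7·594349063 = 391124132351; y_6 = 48·594349063 + 7·4074651888 = 57051318240.
Step 3: Verify x_6² - 47·y_6² = 152978086907322564787201 - 152978086907322564787200 = 1 (should be 1). ✓

(x_1, y_1) = (48, 7); (x_6, y_6) = (391124132351, 57051318240).


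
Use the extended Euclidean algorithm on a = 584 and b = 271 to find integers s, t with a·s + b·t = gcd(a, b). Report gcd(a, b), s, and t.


Euclidean algorithm on (584, 271) — divide until remainder is 0:
  584 = 2 · 271 + 42
  271 = 6 · 42 + 19
  42 = 2 · 19 + 4
  19 = 4 · 4 + 3
  4 = 1 · 3 + 1
  3 = 3 · 1 + 0
gcd(584, 271) = 1.
Track Bezout coefficients alongside the remainders: start with r₀ = 584 = a·1 + b·0 (s = 1, t = 0) and r₁ = 271 = a·0 + b·1 (s = 0, t = 1); each new remainder r_{k+1} = r_{k-1} − q_k·r_k inherits s_{k+1} = s_{k-1} − q_k·s_k, t_{k+1} = t_{k-1} − q_k·t_k, so r_k = a·s_k + b·t_k at every step:
  q = 2: r = 42, s = 1 − 2·0 = 1, t = 0 − 2·1 = -2  (check: 584·1 + 271·(-2) = 42)
  q = 6: r = 19, s = 0 − 6·1 = -6, t = 1 − 6·(-2) = 13  (check: 584·(-6) + 271·13 = 19)
  q = 2: r = 4, s = 1 − 2·(-6) = 13, t = -2 − 2·13 = -28  (check: 584·13 + 271·(-28) = 4)
  q = 4: r = 3, s = -6 − 4·13 = -58, t = 13 − 4·(-28) = 125  (check: 584·(-58) + 271·125 = 3)
  q = 1: r = 1, s = 13 − 1·(-58) = 71, t = -28 − 1·125 = -153  (check: 584·71 + 271·(-153) = 1)
The row with r = 1 (the gcd) gives the Bezout coefficients s = 71, t = -153.
Result: 584 · (71) + 271 · (-153) = 1.

gcd(584, 271) = 1; s = 71, t = -153 (check: 584·71 + 271·(-153) = 1).


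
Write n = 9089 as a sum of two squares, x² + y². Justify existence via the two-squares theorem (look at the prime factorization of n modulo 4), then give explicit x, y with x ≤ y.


Step 1: Factor n = 9089 = 61 · 149.
Step 2: Check the mod-4 condition on each prime factor: 61 ≡ 1 (mod 4), exponent 1; 149 ≡ 1 (mod 4), exponent 1.
All primes ≡ 3 (mod 4) appear to even exponent (or don't appear), so by the two-squares theorem n IS expressible as a sum of two squares.
Step 3: Build a representation. Here n = 61 · 149 is a product of primes ≡ 1 (mod 4). Each prime p ≡ 1 (mod 4) is itself a sum of two squares; find a² by testing p − a² for a perfect square:
  61: 61 − 1² = 60, 61 − 2² = 57, 61 − 3² = 52, 61 − 4² = 45, 61 − 5² = 36 = 6² ⇒ 61 = 5² + 6².
  149: 149 − 1² = 148, 149 − 2² = 145, 149 − 3² = 140, 149 − 4² = 133, 149 − 5² = 124, 149 − 6² = 113, 149 − 7² = 100 = 10² ⇒ 149 = 7² + 10².
  Combine using the Brahmagupta–Fibonacci identity (a² + b²)(c² + d²) = (ac − bd)² + (ad + bc)² = (ac + bd)² + (ad − bc)²:
  61 · 149 = 9089: from (5² + 6²)(7² + 10²), take (5·7 − 6·10, 5·10 + 6·7) = (35 − 60, 50 + 42) = (-25, 92); dropping signs (only squares matter) gives (25, 92); check 25² + 92² = 625 + 8464 = 9089 ✓.
Step 4: Order so x ≤ y and verify: 25² + 92² = 625 + 8464 = 9089 = n. ✓

n = 9089 = 25² + 92² (one valid representation with x ≤ y).


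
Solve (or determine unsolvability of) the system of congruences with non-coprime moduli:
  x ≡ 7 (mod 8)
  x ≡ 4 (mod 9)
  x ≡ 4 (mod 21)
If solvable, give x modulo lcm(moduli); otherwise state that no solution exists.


Moduli 8, 9, 21 are not pairwise coprime, so CRT works modulo lcm(m_i) when all pairwise compatibility conditions hold.
Pairwise compatibility: gcd(m_i, m_j) must divide a_i - a_j for every pair.
Merge one congruence at a time:
  Start: x ≡ 7 (mod 8).
  Combine with x ≡ 4 (mod 9): gcd(8, 9) = 1; 4 - 7 = -3, which IS divisible by 1, so compatible.
    Write x = 7 + 8·t and substitute into x ≡ 4 (mod 9): 8·t ≡ 4 − 7 = -3 (mod 9).
    Reduce coefficients mod 9: 8·t ≡ 6 (mod 9).
    The inverse of 8 mod 9 is 8 (since 8·8 = 64 = 7·9 + 1), so t ≡ 8·6 = 48 ≡ 3 (mod 9).
    Then x = 7 + 8·3 = 31, valid modulo lcm(8, 9) = 72: x ≡ 31 (mod 72).
  Combine with x ≡ 4 (mod 21): gcd(72, 21) = 3; 4 - 31 = -27, which IS divisible by 3, so compatible.
    Write x = 31 + 72·t and substitute into x ≡ 4 (mod 21): 72·t ≡ 4 − 31 = -27 (mod 21).
    Divide the congruence (and modulus) by g = 3: 24·t ≡ -9 (mod 7).
    Reduce coefficients mod 7: 3·t ≡ 5 (mod 7).
    The inverse of 3 mod 7 is 5 (since 3·5 = 15 = 2·7 + 1), so t ≡ 5·5 = 25 ≡ 4 (mod 7).
    Then x = 31 + 72·4 = 319, valid modulo lcm(72, 21) = 504: x ≡ 319 (mod 504).
Verify: 319 mod 8 = 7, 319 mod 9 = 4, 319 mod 21 = 4.

x ≡ 319 (mod 504).


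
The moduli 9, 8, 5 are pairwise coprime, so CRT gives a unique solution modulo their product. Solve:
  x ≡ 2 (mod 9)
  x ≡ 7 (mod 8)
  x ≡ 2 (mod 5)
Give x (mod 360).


Moduli 9, 8, 5 are pairwise coprime; by CRT there is a unique solution modulo M = 9 · 8 · 5 = 360.
Solve pairwise, accumulating the modulus:
  Start with x ≡ 2 (mod 9).
  Combine with x ≡ 7 (mod 8): since gcd(9, 8) = 1, we get a unique residue mod 72.
    Write x = 2 + 9·t and substitute into x ≡ 7 (mod 8): 9·t ≡ 7 − 2 = 5 (mod 8).
    Reduce coefficients mod 8: 1·t ≡ 5 (mod 8).
    So t ≡ 5 (mod 8).
    Then x = 2 + 9·5 = 47, valid modulo lcm(9, 8) = 72: x ≡ 47 (mod 72).
  Combine with x ≡ 2 (mod 5): since gcd(72, 5) = 1, we get a unique residue mod 360.
    Write x = 47 + 72·t and substitute into x ≡ 2 (mod 5): 72·t ≡ 2 − 47 = -45 (mod 5).
    Reduce coefficients mod 5: 2·t ≡ 0 (mod 5).
    The inverse of 2 mod 5 is 3 (since 2·3 = 6 = 1·5 + 1), so t ≡ 3·0 = 0 ≡ 0 (mod 5).
    Then x = 47 + 72·0 = 47, valid modulo lcm(72, 5) = 360: x ≡ 47 (mod 360).
Verify: 47 mod 9 = 2 ✓, 47 mod 8 = 7 ✓, 47 mod 5 = 2 ✓.

x ≡ 47 (mod 360).


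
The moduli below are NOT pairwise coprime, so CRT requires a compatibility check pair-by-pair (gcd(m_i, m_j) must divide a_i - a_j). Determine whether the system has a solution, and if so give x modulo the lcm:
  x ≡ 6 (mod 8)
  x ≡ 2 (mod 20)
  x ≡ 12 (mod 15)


Moduli 8, 20, 15 are not pairwise coprime, so CRT works modulo lcm(m_i) when all pairwise compatibility conditions hold.
Pairwise compatibility: gcd(m_i, m_j) must divide a_i - a_j for every pair.
Merge one congruence at a time:
  Start: x ≡ 6 (mod 8).
  Combine with x ≡ 2 (mod 20): gcd(8, 20) = 4; 2 - 6 = -4, which IS divisible by 4, so compatible.
    Write x = 6 + 8·t and substitute into x ≡ 2 (mod 20): 8·t ≡ 2 − 6 = -4 (mod 20).
    Divide the congruence (and modulus) by g = 4: 2·t ≡ -1 (mod 5).
    Reduce coefficients mod 5: 2·t ≡ 4 (mod 5).
    The inverse of 2 mod 5 is 3 (since 2·3 = 6 = 1·5 + 1), so t ≡ 3·4 = 12 ≡ 2 (mod 5).
    Then x = 6 + 8·2 = 22, valid modulo lcm(8, 20) = 40: x ≡ 22 (mod 40).
  Combine with x ≡ 12 (mod 15): gcd(40, 15) = 5; 12 - 22 = -10, which IS divisible by 5, so compatible.
    Write x = 22 + 40·t and substitute into x ≡ 12 (mod 15): 40·t ≡ 12 − 22 = -10 (mod 15).
    Divide the congruence (and modulus) by g = 5: 8·t ≡ -2 (mod 3).
    Reduce coefficients mod 3: 2·t ≡ 1 (mod 3).
    The inverse of 2 mod 3 is 2 (since 2·2 = 4 = 1·3 + 1), so t ≡ 2·1 = 2 ≡ 2 (mod 3).
    Then x = 22 + 40·2 = 102, valid modulo lcm(40, 15) = 120: x ≡ 102 (mod 120).
Verify: 102 mod 8 = 6, 102 mod 20 = 2, 102 mod 15 = 12.

x ≡ 102 (mod 120).


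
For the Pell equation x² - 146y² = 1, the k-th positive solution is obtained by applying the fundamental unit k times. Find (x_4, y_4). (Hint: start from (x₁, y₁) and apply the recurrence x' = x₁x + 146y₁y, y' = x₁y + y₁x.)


Step 1: Find the fundamental solution (x₁, y₁) of x² - 146y² = 1.
  Expand √146 as a continued fraction. a₀ = ⌊√146⌋ = 12; iterate m_{k+1} = d_k·a_k − m_k, d_{k+1} = (146 − m_{k+1}²)/d_k, a_{k+1} = ⌊(a₀ + m_{k+1})/d_{k+1}⌋ (starting m₀ = 0, d₀ = 1), with convergents p_k = a_k·p_{k-1} + p_{k-2}, q_k = a_k·q_{k-1} + q_{k-2} (p₋₁ = 1, q₋₁ = 0):
  k = 0: a₀ = 12; p₀/q₀ = 12/1; p₀² − 146·q₀² = 144 − 146 = -2.
  k = 1: m = 12, d = 2, a = ⌊(12 + 12)/2⌋ = 12; p/q = (12·12 + 1)/(12·1 + 0) = 145/12; p² − 146·q² = 21025 − 21024 = 1.
  The first convergent with p² − 146·q² = 1 gives the fundamental solution (x₁, y₁) = (145, 12).
Step 2: Apply the recurrence (x_{n+1}, y_{n+1}) = (x₁x_n + 146y₁y_n, x₁y_n + y₁x_n) repeatedly.
  From (x_1, y_1) = (145, 12): x_2 = 145·145 + 146·12·12 = 42049; y_2 = 145·12 + 12·145 = 3480.
  From (x_2, y_2) = (42049, 3480): x_3 = 145·42049 + 146·12·3480 = 12194065; y_3 = 145·3480 + 12·42049 = 1009188.
  From (x_3, y_3) = (12194065, 1009188): x_4 = 145·12194065 + 146·12·1009188 = 3536236801; y_4 = 145·1009188 + 12·12194065 = 292661040.
Step 3: Verify x_4² - 146·y_4² = 12504970712746713601 - 12504970712746713600 = 1 (should be 1). ✓

(x_1, y_1) = (145, 12); (x_4, y_4) = (3536236801, 292661040).


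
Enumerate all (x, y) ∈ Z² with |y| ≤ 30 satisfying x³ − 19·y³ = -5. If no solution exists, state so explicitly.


The equation is x³ - 19y³ = -5. For fixed y, x³ = 19·y³ − 5, so a solution requires the RHS to be a perfect cube.
Strategy: iterate y from -30 to 30, compute RHS = 19·y³ − 5, and check whether it is a (positive or negative) perfect cube.
Check small values of y:
  y = 0: RHS = -5 is not a perfect cube.
  y = 1: RHS = 14 is not a perfect cube.
  y = -1: RHS = -24 is not a perfect cube.
  y = 2: RHS = 147 is not a perfect cube.
  y = -2: RHS = -157 is not a perfect cube.
  y = 3: RHS = 508 is not a perfect cube.
  y = -3: RHS = -518 is not a perfect cube.
Continuing the search up to |y| = 30 finds no solutions either.
No (x, y) in the scanned range satisfies the equation.

No integer solutions with |y| ≤ 30.


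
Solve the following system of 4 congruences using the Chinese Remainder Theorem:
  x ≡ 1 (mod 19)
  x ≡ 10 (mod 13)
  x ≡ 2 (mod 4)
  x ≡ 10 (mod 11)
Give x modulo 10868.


Product of moduli M = 19 · 13 · 4 · 11 = 10868.
Merge one congruence at a time:
  Start: x ≡ 1 (mod 19).
  Combine with x ≡ 10 (mod 13); new modulus lcm = 247.
    Write x = 1 + 19·t and substitute into x ≡ 10 (mod 13): 19·t ≡ 10 − 1 = 9 (mod 13).
    Reduce coefficients mod 13: 6·t ≡ 9 (mod 13).
    The inverse of 6 mod 13 is 11 (since 6·11 = 66 = 5·13 + 1), so t ≡ 11·9 = 99 ≡ 8 (mod 13).
    Then x = 1 + 19·8 = 153, valid modulo lcm(19, 13) = 247: x ≡ 153 (mod 247).
  Combine with x ≡ 2 (mod 4); new modulus lcm = 988.
    Write x = 153 + 247·t and substitute into x ≡ 2 (mod 4): 247·t ≡ 2 − 153 = -151 (mod 4).
    Reduce coefficients mod 4: 3·t ≡ 1 (mod 4).
    The inverse of 3 mod 4 is 3 (since 3·3 = 9 = 2·4 + 1), so t ≡ 3·1 = 3 ≡ 3 (mod 4).
    Then x = 153 + 247·3 = 894, valid modulo lcm(247, 4) = 988: x ≡ 894 (mod 988).
  Combine with x ≡ 10 (mod 11); new modulus lcm = 10868.
    Write x = 894 + 988·t and substitute into x ≡ 10 (mod 11): 988·t ≡ 10 − 894 = -884 (mod 11).
    Reduce coefficients mod 11: 9·t ≡ 7 (mod 11).
    The inverse of 9 mod 11 is 5 (since 9·5 = 45 = 4·11 + 1), so t ≡ 5·7 = 35 ≡ 2 (mod 11).
    Then x = 894 + 988·2 = 2870, valid modulo lcm(988, 11) = 10868: x ≡ 2870 (mod 10868).
Verify against each original: 2870 mod 19 = 1, 2870 mod 13 = 10, 2870 mod 4 = 2, 2870 mod 11 = 10.

x ≡ 2870 (mod 10868).


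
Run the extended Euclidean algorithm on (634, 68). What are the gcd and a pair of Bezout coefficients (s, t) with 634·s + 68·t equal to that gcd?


Euclidean algorithm on (634, 68) — divide until remainder is 0:
  634 = 9 · 68 + 22
  68 = 3 · 22 + 2
  22 = 11 · 2 + 0
gcd(634, 68) = 2.
Track Bezout coefficients alongside the remainders: start with r₀ = 634 = a·1 + b·0 (s = 1, t = 0) and r₁ = 68 = a·0 + b·1 (s = 0, t = 1); each new remainder r_{k+1} = r_{k-1} − q_k·r_k inherits s_{k+1} = s_{k-1} − q_k·s_k, t_{k+1} = t_{k-1} − q_k·t_k, so r_k = a·s_k + b·t_k at every step:
  q = 9: r = 22, s = 1 − 9·0 = 1, t = 0 − 9·1 = -9  (check: 634·1 + 68·(-9) = 22)
  q = 3: r = 2, s = 0 − 3·1 = -3, t = 1 − 3·(-9) = 28  (check: 634·(-3) + 68·28 = 2)
The row with r = 2 (the gcd) gives the Bezout coefficients s = -3, t = 28.
Result: 634 · (-3) + 68 · (28) = 2.

gcd(634, 68) = 2; s = -3, t = 28 (check: 634·(-3) + 68·28 = 2).


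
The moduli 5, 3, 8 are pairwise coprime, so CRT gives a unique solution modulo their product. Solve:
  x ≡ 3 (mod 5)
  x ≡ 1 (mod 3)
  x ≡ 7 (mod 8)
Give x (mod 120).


Moduli 5, 3, 8 are pairwise coprime; by CRT there is a unique solution modulo M = 5 · 3 · 8 = 120.
Solve pairwise, accumulating the modulus:
  Start with x ≡ 3 (mod 5).
  Combine with x ≡ 1 (mod 3): since gcd(5, 3) = 1, we get a unique residue mod 15.
    Write x = 3 + 5·t and substitute into x ≡ 1 (mod 3): 5·t ≡ 1 − 3 = -2 (mod 3).
    Reduce coefficients mod 3: 2·t ≡ 1 (mod 3).
    The inverse of 2 mod 3 is 2 (since 2·2 = 4 = 1·3 + 1), so t ≡ 2·1 = 2 ≡ 2 (mod 3).
    Then x = 3 + 5·2 = 13, valid modulo lcm(5, 3) = 15: x ≡ 13 (mod 15).
  Combine with x ≡ 7 (mod 8): since gcd(15, 8) = 1, we get a unique residue mod 120.
    Write x = 13 + 15·t and substitute into x ≡ 7 (mod 8): 15·t ≡ 7 − 13 = -6 (mod 8).
    Reduce coefficients mod 8: 7·t ≡ 2 (mod 8).
    The inverse of 7 mod 8 is 7 (since 7·7 = 49 = 6·8 + 1), so t ≡ 7·2 = 14 ≡ 6 (mod 8).
    Then x = 13 + 15·6 = 103, valid modulo lcm(15, 8) = 120: x ≡ 103 (mod 120).
Verify: 103 mod 5 = 3 ✓, 103 mod 3 = 1 ✓, 103 mod 8 = 7 ✓.

x ≡ 103 (mod 120).


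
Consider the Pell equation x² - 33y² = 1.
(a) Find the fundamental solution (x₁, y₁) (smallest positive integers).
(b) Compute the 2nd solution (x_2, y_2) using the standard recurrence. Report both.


Step 1: Find the fundamental solution (x₁, y₁) of x² - 33y² = 1.
  Expand √33 as a continued fraction. a₀ = ⌊√33⌋ = 5; iterate m_{k+1} = d_k·a_k − m_k, d_{k+1} = (33 − m_{k+1}²)/d_k, a_{k+1} = ⌊(a₀ + m_{k+1})/d_{k+1}⌋ (starting m₀ = 0, d₀ = 1), with convergents p_k = a_k·p_{k-1} + p_{k-2}, q_k = a_k·q_{k-1} + q_{k-2} (p₋₁ = 1, q₋₁ = 0):
  k = 0: a₀ = 5; p₀/q₀ = 5/1; p₀² − 33·q₀² = 25 − 33 = -8.
  k = 1: m = 5, d = 8, a = ⌊(5 + 5)/8⌋ = 1; p/q = (1·5 + 1)/(1·1 + 0) = 6/1; p² − 33·q² = 36 − 33 = 3.
  k = 2: m = 3, d = 3, a = ⌊(5 + 3)/3⌋ = 2; p/q = (2·6 + 5)/(2·1 + 1) = 17/3; p² − 33·q² = 289 − 297 = -8.
  k = 3: m = 3, d = 8, a = ⌊(5 + 3)/8⌋ = 1; p/q = (1·17 + 6)/(1·3 + 1) = 23/4; p² − 33·q² = 529 − 528 = 1.
  The first convergent with p² − 33·q² = 1 gives the fundamental solution (x₁, y₁) = (23, 4).
Step 2: Apply the recurrence (x_{n+1}, y_{n+1}) = (x₁x_n + 33y₁y_n, x₁y_n + y₁x_n) repeatedly.
  From (x_1, y_1) = (23, 4): x_2 = 23·23 + 33·4·4 = 1057; y_2 = 23·4 + 4·23 = 184.
Step 3: Verify x_2² - 33·y_2² = 1117249 - 1117248 = 1 (should be 1). ✓

(x_1, y_1) = (23, 4); (x_2, y_2) = (1057, 184).


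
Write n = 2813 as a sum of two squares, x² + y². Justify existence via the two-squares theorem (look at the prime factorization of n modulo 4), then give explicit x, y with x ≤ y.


Step 1: Factor n = 2813 = 29 · 97.
Step 2: Check the mod-4 condition on each prime factor: 29 ≡ 1 (mod 4), exponent 1; 97 ≡ 1 (mod 4), exponent 1.
All primes ≡ 3 (mod 4) appear to even exponent (or don't appear), so by the two-squares theorem n IS expressible as a sum of two squares.
Step 3: Build a representation. Here n = 29 · 97 is a product of primes ≡ 1 (mod 4). Each prime p ≡ 1 (mod 4) is itself a sum of two squares; find a² by testing p − a² for a perfect square:
  29: 29 − 1² = 28, 29 − 2² = 25 = 5² ⇒ 29 = 2² + 5².
  97: 97 − 1² = 96, 97 − 2² = 93, 97 − 3² = 88, 97 − 4² = 81 = 9² ⇒ 97 = 4² + 9².
  Combine using the Brahmagupta–Fibonacci identity (a² + b²)(c² + d²) = (ac − bd)² + (ad + bc)² = (ac + bd)² + (ad − bc)²:
  29 · 97 = 2813: from (2² + 5²)(4² + 9²), take (2·4 − 5·9, 2·9 + 5·4) = (8 − 45, 18 + 20) = (-37, 38); dropping signs (only squares matter) gives (37, 38); check 37² + 38² = 1369 + 1444 = 2813 ✓.
Step 4: Order so x ≤ y and verify: 37² + 38² = 1369 + 1444 = 2813 = n. ✓

n = 2813 = 37² + 38² (one valid representation with x ≤ y).


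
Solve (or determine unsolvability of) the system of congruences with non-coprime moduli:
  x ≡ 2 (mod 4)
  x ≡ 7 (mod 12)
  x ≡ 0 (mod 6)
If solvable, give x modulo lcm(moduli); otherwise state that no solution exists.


Moduli 4, 12, 6 are not pairwise coprime, so CRT works modulo lcm(m_i) when all pairwise compatibility conditions hold.
Pairwise compatibility: gcd(m_i, m_j) must divide a_i - a_j for every pair.
Merge one congruence at a time:
  Start: x ≡ 2 (mod 4).
  Combine with x ≡ 7 (mod 12): gcd(4, 12) = 4, and 7 - 2 = 5 is NOT divisible by 4.
    ⇒ system is inconsistent (no integer solution).

No solution (the system is inconsistent).


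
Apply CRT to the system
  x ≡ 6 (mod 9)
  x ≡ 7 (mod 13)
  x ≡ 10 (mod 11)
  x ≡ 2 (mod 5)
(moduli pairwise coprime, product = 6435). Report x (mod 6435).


Product of moduli M = 9 · 13 · 11 · 5 = 6435.
Merge one congruence at a time:
  Start: x ≡ 6 (mod 9).
  Combine with x ≡ 7 (mod 13); new modulus lcm = 117.
    Write x = 6 + 9·t and substitute into x ≡ 7 (mod 13): 9·t ≡ 7 − 6 = 1 (mod 13).
    The inverse of 9 mod 13 is 3 (since 9·3 = 27 = 2·13 + 1), so t ≡ 3·1 = 3 ≡ 3 (mod 13).
    Then x = 6 + 9·3 = 33, valid modulo lcm(9, 13) = 117: x ≡ 33 (mod 117).
  Combine with x ≡ 10 (mod 11); new modulus lcm = 1287.
    Write x = 33 + 117·t and substitute into x ≡ 10 (mod 11): 117·t ≡ 10 − 33 = -23 (mod 11).
    Reduce coefficients mod 11: 7·t ≡ 10 (mod 11).
    The inverse of 7 mod 11 is 8 (since 7·8 = 56 = 5·11 + 1), so t ≡ 8·10 = 80 ≡ 3 (mod 11).
    Then x = 33 + 117·3 = 384, valid modulo lcm(117, 11) = 1287: x ≡ 384 (mod 1287).
  Combine with x ≡ 2 (mod 5); new modulus lcm = 6435.
    Write x = 384 + 1287·t and substitute into x ≡ 2 (mod 5): 1287·t ≡ 2 − 384 = -382 (mod 5).
    Reduce coefficients mod 5: 2·t ≡ 3 (mod 5).
    The inverse of 2 mod 5 is 3 (since 2·3 = 6 = 1·5 + 1), so t ≡ 3·3 = 9 ≡ 4 (mod 5).
    Then x = 384 + 1287·4 = 5532, valid modulo lcm(1287, 5) = 6435: x ≡ 5532 (mod 6435).
Verify against each original: 5532 mod 9 = 6, 5532 mod 13 = 7, 5532 mod 11 = 10, 5532 mod 5 = 2.

x ≡ 5532 (mod 6435).


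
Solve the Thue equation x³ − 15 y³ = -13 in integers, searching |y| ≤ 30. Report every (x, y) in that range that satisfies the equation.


The equation is x³ - 15y³ = -13. For fixed y, x³ = 15·y³ − 13, so a solution requires the RHS to be a perfect cube.
Strategy: iterate y from -30 to 30, compute RHS = 15·y³ − 13, and check whether it is a (positive or negative) perfect cube.
Check small values of y:
  y = 0: RHS = -13 is not a perfect cube.
  y = 1: RHS = 2 is not a perfect cube.
  y = -1: RHS = -28 is not a perfect cube.
  y = 2: RHS = 107 is not a perfect cube.
  y = -2: RHS = -133 is not a perfect cube.
  y = 3: RHS = 392 is not a perfect cube.
  y = -3: RHS = -418 is not a perfect cube.
Continuing the search up to |y| = 30 finds no solutions either.
No (x, y) in the scanned range satisfies the equation.

No integer solutions with |y| ≤ 30.
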